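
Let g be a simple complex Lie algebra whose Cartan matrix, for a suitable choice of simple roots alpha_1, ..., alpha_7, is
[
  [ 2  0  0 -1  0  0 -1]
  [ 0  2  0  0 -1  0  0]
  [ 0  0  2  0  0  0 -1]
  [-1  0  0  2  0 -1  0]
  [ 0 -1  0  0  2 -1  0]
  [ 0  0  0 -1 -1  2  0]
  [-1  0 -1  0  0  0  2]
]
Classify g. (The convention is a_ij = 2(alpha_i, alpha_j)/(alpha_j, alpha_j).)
The matrix has rank 7 with 2's on the diagonal. Reading the off-diagonal entries as Dynkin edges (a single edge where a_ij = a_ji = -1; a double or triple edge where a_ij * a_ji = 2 or 3), the diagram is a chain of 7 nodes with single edges (A_7). One simple-root ordering that puts it in standard form is (alpha_3, alpha_7, alpha_1, alpha_4, alpha_6, alpha_5, alpha_2). So the algebra is type A_7, i.e. sl(8).

type A_7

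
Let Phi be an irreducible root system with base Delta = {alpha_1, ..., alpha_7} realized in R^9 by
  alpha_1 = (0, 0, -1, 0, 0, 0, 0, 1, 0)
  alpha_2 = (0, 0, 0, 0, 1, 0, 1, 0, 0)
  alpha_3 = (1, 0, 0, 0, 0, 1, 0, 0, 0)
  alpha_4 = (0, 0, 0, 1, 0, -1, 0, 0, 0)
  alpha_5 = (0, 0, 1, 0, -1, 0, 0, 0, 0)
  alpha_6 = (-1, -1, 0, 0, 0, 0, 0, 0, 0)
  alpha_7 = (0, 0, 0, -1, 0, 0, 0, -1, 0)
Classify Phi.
Compute the Cartan integers a_ij = 2(alpha_i, alpha_j)/(alpha_j, alpha_j); the resulting 7x7 Cartan matrix is
[[2, 0, 0, 0, -1, 0, -1], [0, 2, 0, 0, -1, 0, 0], [0, 0, 2, -1, 0, -1, 0], [0, 0, -1, 2, 0, 0, -1], [-1, -1, 0, 0, 2, 0, 0], [0, 0, -1, 0, 0, 2, 0], [-1, 0, 0, -1, 0, 0, 2]].
All simple roots have the same length, so the diagram is simply laced. The associated Dynkin diagram is a chain of 7 nodes with single edges (A_7), so the type is A_7 (the algebra sl(8)).

type A_7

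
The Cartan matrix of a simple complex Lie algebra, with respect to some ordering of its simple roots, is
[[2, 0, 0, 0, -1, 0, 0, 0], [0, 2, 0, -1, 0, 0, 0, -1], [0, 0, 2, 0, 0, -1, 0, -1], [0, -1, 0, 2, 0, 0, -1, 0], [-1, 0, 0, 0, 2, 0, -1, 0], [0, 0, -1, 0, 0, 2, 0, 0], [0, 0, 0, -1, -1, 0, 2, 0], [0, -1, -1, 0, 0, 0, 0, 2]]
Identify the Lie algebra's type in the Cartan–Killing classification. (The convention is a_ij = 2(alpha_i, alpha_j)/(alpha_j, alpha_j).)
The matrix has rank 8 with 2's on the diagonal. Reading the off-diagonal entries as Dynkin edges (a single edge where a_ij = a_ji = -1; a double or triple edge where a_ij * a_ji = 2 or 3), the diagram is a chain of 8 nodes with single edges (A_8). One simple-root ordering that puts it in standard form is (alpha_1, alpha_5, alpha_7, alpha_4, alpha_2, alpha_8, alpha_3, alpha_6). So the algebra is type A_8, i.e. sl(9).

A_8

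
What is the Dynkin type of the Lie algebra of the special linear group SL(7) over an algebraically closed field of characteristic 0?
This is sl(7), which has dimension 7^2 - 1 = 48 and rank 7 - 1 = 6 (a Cartan subalgebra is the diagonal traceless matrices). In the classification of classical Lie algebras, the special linear algebra sl(n+1) has type A_n; here n = 6, so the Dynkin diagram is a chain of 6 nodes with single edges (A_6). Hence the type is A_6.

A6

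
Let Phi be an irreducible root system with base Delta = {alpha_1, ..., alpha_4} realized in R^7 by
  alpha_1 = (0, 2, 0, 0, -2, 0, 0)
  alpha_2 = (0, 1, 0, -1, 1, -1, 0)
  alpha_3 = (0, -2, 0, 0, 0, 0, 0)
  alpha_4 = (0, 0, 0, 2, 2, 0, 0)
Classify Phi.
type F_4

Compute the Cartan integers a_ij = 2(alpha_i, alpha_j)/(alpha_j, alpha_j); the resulting 4x4 Cartan matrix is
[[2, 0, -2, -1], [0, 2, -1, 0], [-1, -1, 2, 0], [-1, 0, 0, 2]].
The roots have two lengths (squared-length ratio 2:1); the short ones are alpha_{2,3}. The associated Dynkin diagram is a chain of 4 nodes with a double edge between the middle two (F_4), so the type is F_4.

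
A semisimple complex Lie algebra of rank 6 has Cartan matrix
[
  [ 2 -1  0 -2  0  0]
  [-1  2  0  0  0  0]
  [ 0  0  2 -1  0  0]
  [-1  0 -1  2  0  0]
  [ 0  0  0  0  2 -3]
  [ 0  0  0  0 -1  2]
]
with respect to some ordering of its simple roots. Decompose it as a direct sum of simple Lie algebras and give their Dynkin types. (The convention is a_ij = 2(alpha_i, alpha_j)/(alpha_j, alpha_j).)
The diagram associated to this matrix has two connected components: the simple roots {alpha_1, alpha_2, alpha_3, alpha_4} form a chain of 4 nodes with a double edge between the middle two (F_4), and {alpha_5, alpha_6} form two nodes joined by a triple edge (G_2). A semisimple Lie algebra decomposes uniquely as the direct sum of simple ideals, one per connected component of its Dynkin diagram, so g ≅ F_4 ⊕ G_2 (dimension 52 + 14 = 66).

F4 + G2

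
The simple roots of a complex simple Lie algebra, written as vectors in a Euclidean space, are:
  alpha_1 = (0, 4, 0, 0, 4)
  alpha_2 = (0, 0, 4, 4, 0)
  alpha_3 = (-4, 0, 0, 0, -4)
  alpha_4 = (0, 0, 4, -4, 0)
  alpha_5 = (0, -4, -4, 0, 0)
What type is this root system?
D_5

Compute the Cartan integers a_ij = 2(alpha_i, alpha_j)/(alpha_j, alpha_j); the resulting 5x5 Cartan matrix is
[[2, 0, -1, 0, -1], [0, 2, 0, 0, -1], [-1, 0, 2, 0, 0], [0, 0, 0, 2, -1], [-1, -1, 0, -1, 2]].
All simple roots have the same length, so the diagram is simply laced. The associated Dynkin diagram is a chain of 3 nodes with a fork of two nodes at one end (D_5), so the type is D_5 (the algebra so(10)).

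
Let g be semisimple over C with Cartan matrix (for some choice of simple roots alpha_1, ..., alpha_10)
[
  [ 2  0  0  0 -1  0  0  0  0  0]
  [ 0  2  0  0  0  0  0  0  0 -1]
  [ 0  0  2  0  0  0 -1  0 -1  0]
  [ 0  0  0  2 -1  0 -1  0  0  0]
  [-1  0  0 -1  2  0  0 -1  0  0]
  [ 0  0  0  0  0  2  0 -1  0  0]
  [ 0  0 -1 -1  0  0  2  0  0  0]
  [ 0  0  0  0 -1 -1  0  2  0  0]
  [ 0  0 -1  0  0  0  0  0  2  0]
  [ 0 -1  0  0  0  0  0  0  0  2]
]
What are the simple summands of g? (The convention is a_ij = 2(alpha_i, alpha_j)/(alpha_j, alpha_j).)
A_2 ⊕ E_8

The diagram associated to this matrix has two connected components: the simple roots {alpha_2, alpha_10} form a chain of 2 nodes with single edges (A_2), and {alpha_1, alpha_3, alpha_4, alpha_5, alpha_6, alpha_7, alpha_8, alpha_9} form a chain of 7 nodes with one extra node attached to the third node from one end (E_8). A semisimple Lie algebra decomposes uniquely as the direct sum of simple ideals, one per connected component of its Dynkin diagram, so g ≅ A_2 ⊕ E_8 (dimension 8 + 248 = 256).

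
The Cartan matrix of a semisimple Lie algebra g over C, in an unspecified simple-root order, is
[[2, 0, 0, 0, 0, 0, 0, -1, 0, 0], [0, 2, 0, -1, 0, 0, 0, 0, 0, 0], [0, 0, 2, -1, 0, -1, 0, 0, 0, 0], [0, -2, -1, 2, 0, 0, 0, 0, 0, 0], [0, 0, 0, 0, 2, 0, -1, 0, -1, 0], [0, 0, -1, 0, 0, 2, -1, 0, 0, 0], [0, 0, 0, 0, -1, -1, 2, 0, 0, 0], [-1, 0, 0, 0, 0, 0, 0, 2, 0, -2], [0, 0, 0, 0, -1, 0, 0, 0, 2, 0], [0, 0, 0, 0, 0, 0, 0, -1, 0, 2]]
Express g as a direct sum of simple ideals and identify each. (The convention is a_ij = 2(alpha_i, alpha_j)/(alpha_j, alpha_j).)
The diagram associated to this matrix has two connected components: the simple roots {alpha_1, alpha_8, alpha_10} form a chain of 3 nodes with a double edge at one end; the terminal node there is the unique short simple root (B_3), and {alpha_2, alpha_3, alpha_4, alpha_5, alpha_6, alpha_7, alpha_9} form a chain of 7 nodes with a double edge at one end; the terminal node there is the unique short simple root (B_7). A semisimple Lie algebra decomposes uniquely as the direct sum of simple ideals, one per connected component of its Dynkin diagram, so g ≅ B_3 ⊕ B_7 (dimension 21 + 105 = 126).

B_3 ⊕ B_7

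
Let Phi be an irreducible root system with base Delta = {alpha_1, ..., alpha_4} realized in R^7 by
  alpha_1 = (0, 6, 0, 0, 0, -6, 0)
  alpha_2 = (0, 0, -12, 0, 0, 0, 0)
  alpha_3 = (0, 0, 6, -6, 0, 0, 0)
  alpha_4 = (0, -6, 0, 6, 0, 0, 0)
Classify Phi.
Compute the Cartan integers a_ij = 2(alpha_i, alpha_j)/(alpha_j, alpha_j); the resulting 4x4 Cartan matrix is
[[2, 0, 0, -1], [0, 2, -2, 0], [0, -1, 2, -1], [-1, 0, -1, 2]].
The roots have two lengths (squared-length ratio 2:1); the short ones are alpha_{1,3,4}. The associated Dynkin diagram is a chain of 4 nodes with a double edge at one end; the terminal node there is the unique long simple root (C_4), so the type is C_4 (the algebra sp(8)).

C4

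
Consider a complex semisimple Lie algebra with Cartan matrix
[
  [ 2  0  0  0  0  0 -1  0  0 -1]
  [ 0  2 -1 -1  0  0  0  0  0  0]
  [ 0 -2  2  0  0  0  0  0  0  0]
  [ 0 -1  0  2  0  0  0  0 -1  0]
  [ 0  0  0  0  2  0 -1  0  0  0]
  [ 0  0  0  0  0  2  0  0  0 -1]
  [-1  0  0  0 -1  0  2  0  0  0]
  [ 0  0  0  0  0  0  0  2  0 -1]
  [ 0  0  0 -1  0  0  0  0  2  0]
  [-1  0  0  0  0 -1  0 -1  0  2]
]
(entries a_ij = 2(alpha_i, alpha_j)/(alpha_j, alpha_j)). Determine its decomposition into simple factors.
type C_4 ⊕ type D_6

The diagram associated to this matrix has two connected components: the simple roots {alpha_2, alpha_3, alpha_4, alpha_9} form a chain of 4 nodes with a double edge at one end; the terminal node there is the unique long simple root (C_4), and {alpha_1, alpha_5, alpha_6, alpha_7, alpha_8, alpha_10} form a chain of 4 nodes with a fork of two nodes at one end (D_6). A semisimple Lie algebra decomposes uniquely as the direct sum of simple ideals, one per connected component of its Dynkin diagram, so g ≅ C_4 ⊕ D_6 (dimension 36 + 66 = 102).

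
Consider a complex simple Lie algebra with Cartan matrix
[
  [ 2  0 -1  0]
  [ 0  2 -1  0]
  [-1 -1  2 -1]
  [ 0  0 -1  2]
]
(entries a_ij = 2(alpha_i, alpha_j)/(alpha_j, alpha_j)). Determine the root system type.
D4

The matrix has rank 4 with 2's on the diagonal. Reading the off-diagonal entries as Dynkin edges (a single edge where a_ij = a_ji = -1; a double or triple edge where a_ij * a_ji = 2 or 3), the diagram is a chain of 2 nodes with a fork of two nodes at one end (D_4). One simple-root ordering that puts it in standard form is (alpha_2, alpha_3, alpha_1, alpha_4). So the algebra is type D_4, i.e. so(8).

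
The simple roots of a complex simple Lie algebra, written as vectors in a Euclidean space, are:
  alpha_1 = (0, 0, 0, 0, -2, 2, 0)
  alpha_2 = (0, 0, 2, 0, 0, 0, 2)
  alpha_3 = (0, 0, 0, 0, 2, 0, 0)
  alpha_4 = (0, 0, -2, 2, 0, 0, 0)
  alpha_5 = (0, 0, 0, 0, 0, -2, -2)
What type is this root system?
Compute the Cartan integers a_ij = 2(alpha_i, alpha_j)/(alpha_j, alpha_j); the resulting 5x5 Cartan matrix is
[[2, 0, -2, 0, -1], [0, 2, 0, -1, -1], [-1, 0, 2, 0, 0], [0, -1, 0, 2, 0], [-1, -1, 0, 0, 2]].
The roots have two lengths (squared-length ratio 2:1); the short ones are alpha_{3}. The associated Dynkin diagram is a chain of 5 nodes with a double edge at one end; the terminal node there is the unique short simple root (B_5), so the type is B_5 (the algebra so(11)).

B5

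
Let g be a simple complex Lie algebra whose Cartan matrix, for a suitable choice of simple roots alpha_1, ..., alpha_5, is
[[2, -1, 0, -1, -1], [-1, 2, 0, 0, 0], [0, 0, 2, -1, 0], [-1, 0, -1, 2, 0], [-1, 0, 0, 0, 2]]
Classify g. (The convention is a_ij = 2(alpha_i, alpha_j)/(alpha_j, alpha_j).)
The matrix has rank 5 with 2's on the diagonal. Reading the off-diagonal entries as Dynkin edges (a single edge where a_ij = a_ji = -1; a double or triple edge where a_ij * a_ji = 2 or 3), the diagram is a chain of 3 nodes with a fork of two nodes at one end (D_5). One simple-root ordering that puts it in standard form is (alpha_3, alpha_4, alpha_1, alpha_2, alpha_5). So the algebra is type D_5, i.e. so(10).

D_5 (so(10))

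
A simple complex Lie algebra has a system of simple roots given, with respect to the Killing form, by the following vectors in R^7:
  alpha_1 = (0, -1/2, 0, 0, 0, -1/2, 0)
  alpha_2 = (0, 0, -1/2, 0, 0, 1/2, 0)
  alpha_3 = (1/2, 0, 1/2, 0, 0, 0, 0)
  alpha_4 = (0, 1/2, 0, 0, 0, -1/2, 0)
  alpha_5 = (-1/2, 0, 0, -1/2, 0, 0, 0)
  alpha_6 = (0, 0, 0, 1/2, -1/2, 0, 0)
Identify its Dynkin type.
Compute the Cartan integers a_ij = 2(alpha_i, alpha_j)/(alpha_j, alpha_j); the resulting 6x6 Cartan matrix is
[[2, -1, 0, 0, 0, 0], [-1, 2, -1, -1, 0, 0], [0, -1, 2, 0, -1, 0], [0, -1, 0, 2, 0, 0], [0, 0, -1, 0, 2, -1], [0, 0, 0, 0, -1, 2]].
All simple roots have the same length, so the diagram is simply laced. The associated Dynkin diagram is a chain of 4 nodes with a fork of two nodes at one end (D_6), so the type is D_6 (the algebra so(12)).

D6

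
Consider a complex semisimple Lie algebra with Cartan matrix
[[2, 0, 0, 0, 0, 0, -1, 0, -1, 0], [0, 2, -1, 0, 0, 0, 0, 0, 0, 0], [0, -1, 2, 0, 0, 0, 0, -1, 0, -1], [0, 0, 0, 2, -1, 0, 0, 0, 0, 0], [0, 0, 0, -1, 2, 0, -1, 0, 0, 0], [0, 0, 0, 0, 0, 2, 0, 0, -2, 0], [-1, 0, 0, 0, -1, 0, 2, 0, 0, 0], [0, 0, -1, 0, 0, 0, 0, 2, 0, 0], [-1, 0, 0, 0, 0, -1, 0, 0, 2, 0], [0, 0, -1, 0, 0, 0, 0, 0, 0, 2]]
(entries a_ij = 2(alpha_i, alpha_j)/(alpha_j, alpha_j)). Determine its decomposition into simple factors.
The diagram associated to this matrix has two connected components: the simple roots {alpha_1, alpha_4, alpha_5, alpha_6, alpha_7, alpha_9} form a chain of 6 nodes with a double edge at one end; the terminal node there is the unique long simple root (C_6), and {alpha_2, alpha_3, alpha_8, alpha_10} form a chain of 2 nodes with a fork of two nodes at one end (D_4). A semisimple Lie algebra decomposes uniquely as the direct sum of simple ideals, one per connected component of its Dynkin diagram, so g ≅ C_6 ⊕ D_4 (dimension 78 + 28 = 106).

C_6 + D_4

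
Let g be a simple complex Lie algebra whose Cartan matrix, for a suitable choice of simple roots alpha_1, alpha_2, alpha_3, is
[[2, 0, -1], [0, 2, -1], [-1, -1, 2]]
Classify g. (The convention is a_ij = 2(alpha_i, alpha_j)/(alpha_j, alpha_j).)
A_3 (sl(4))

The matrix has rank 3 with 2's on the diagonal. Reading the off-diagonal entries as Dynkin edges (a single edge where a_ij = a_ji = -1; a double or triple edge where a_ij * a_ji = 2 or 3), the diagram is a chain of 3 nodes with single edges (A_3). One simple-root ordering that puts it in standard form is (alpha_1, alpha_3, alpha_2). So the algebra is type A_3, i.e. sl(4).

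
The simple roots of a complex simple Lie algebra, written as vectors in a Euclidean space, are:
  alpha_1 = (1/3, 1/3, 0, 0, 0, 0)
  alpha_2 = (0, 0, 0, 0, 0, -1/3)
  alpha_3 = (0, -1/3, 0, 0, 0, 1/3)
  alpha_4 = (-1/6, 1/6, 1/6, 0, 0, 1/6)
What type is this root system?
F4

Compute the Cartan integers a_ij = 2(alpha_i, alpha_j)/(alpha_j, alpha_j); the resulting 4x4 Cartan matrix is
[[2, 0, -1, 0], [0, 2, -1, -1], [-1, -2, 2, 0], [0, -1, 0, 2]].
The roots have two lengths (squared-length ratio 2:1); the short ones are alpha_{2,4}. The associated Dynkin diagram is a chain of 4 nodes with a double edge between the middle two (F_4), so the type is F_4.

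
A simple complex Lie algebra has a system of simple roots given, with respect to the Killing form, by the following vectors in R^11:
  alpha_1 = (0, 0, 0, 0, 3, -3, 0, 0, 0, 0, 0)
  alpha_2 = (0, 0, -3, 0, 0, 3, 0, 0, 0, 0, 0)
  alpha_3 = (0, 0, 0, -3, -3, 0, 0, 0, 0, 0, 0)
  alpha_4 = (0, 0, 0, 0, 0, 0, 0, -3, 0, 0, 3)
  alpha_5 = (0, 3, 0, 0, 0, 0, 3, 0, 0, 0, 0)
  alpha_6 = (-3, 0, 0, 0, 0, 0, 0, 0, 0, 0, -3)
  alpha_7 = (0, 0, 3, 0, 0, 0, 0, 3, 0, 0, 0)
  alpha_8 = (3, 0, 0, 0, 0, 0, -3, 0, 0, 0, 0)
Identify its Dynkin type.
Compute the Cartan integers a_ij = 2(alpha_i, alpha_j)/(alpha_j, alpha_j); the resulting 8x8 Cartan matrix is
[[2, -1, -1, 0, 0, 0, 0, 0], [-1, 2, 0, 0, 0, 0, -1, 0], [-1, 0, 2, 0, 0, 0, 0, 0], [0, 0, 0, 2, 0, -1, -1, 0], [0, 0, 0, 0, 2, 0, 0, -1], [0, 0, 0, -1, 0, 2, 0, -1], [0, -1, 0, -1, 0, 0, 2, 0], [0, 0, 0, 0, -1, -1, 0, 2]].
All simple roots have the same length, so the diagram is simply laced. The associated Dynkin diagram is a chain of 8 nodes with single edges (A_8), so the type is A_8 (the algebra sl(9)).

A_8 (sl(9))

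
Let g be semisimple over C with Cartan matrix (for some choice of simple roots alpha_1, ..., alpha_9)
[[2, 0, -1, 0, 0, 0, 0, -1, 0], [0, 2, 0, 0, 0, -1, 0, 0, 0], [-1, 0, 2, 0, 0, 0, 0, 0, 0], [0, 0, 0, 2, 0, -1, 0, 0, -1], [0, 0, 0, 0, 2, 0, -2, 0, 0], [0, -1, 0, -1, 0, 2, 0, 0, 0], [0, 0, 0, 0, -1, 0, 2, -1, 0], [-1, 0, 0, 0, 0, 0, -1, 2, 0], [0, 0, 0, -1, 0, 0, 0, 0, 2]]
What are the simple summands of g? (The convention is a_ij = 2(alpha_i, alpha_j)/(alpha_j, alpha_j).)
The diagram associated to this matrix has two connected components: the simple roots {alpha_2, alpha_4, alpha_6, alpha_9} form a chain of 4 nodes with single edges (A_4), and {alpha_1, alpha_3, alpha_5, alpha_7, alpha_8} form a chain of 5 nodes with a double edge at one end; the terminal node there is the unique long simple root (C_5). A semisimple Lie algebra decomposes uniquely as the direct sum of simple ideals, one per connected component of its Dynkin diagram, so g ≅ A_4 ⊕ C_5 (dimension 24 + 55 = 79).

type A_4 + type C_5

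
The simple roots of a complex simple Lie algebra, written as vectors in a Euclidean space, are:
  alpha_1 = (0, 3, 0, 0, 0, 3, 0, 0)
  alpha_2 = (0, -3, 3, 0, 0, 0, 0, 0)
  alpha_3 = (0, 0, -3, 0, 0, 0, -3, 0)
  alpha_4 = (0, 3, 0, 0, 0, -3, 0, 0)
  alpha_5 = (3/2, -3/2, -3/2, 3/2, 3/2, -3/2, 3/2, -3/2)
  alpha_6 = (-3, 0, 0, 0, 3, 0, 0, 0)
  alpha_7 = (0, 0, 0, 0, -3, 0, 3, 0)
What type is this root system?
Compute the Cartan integers a_ij = 2(alpha_i, alpha_j)/(alpha_j, alpha_j); the resulting 7x7 Cartan matrix is
[[2, -1, 0, 0, -1, 0, 0], [-1, 2, -1, -1, 0, 0, 0], [0, -1, 2, 0, 0, 0, -1], [0, -1, 0, 2, 0, 0, 0], [-1, 0, 0, 0, 2, 0, 0], [0, 0, 0, 0, 0, 2, -1], [0, 0, -1, 0, 0, -1, 2]].
All simple roots have the same length, so the diagram is simply laced. The associated Dynkin diagram is a chain of 6 nodes with one extra node attached to the third node from one end (E_7), so the type is E_7.

E_7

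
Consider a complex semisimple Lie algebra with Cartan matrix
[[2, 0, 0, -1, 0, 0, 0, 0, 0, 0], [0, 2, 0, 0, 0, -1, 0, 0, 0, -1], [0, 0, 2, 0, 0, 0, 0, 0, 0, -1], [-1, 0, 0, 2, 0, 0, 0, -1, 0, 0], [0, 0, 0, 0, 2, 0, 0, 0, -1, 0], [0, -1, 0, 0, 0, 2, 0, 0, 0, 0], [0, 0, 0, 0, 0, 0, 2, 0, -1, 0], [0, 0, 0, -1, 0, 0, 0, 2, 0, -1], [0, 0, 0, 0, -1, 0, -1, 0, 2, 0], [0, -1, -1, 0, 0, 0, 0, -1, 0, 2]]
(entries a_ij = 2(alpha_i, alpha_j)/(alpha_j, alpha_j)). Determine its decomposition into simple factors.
The diagram associated to this matrix has two connected components: the simple roots {alpha_5, alpha_7, alpha_9} form a chain of 3 nodes with single edges (A_3), and {alpha_1, alpha_2, alpha_3, alpha_4, alpha_6, alpha_8, alpha_10} form a chain of 6 nodes with one extra node attached to the third node from one end (E_7). A semisimple Lie algebra decomposes uniquely as the direct sum of simple ideals, one per connected component of its Dynkin diagram, so g ≅ A_3 ⊕ E_7 (dimension 15 + 133 = 148).

type A_3 ⊕ type E_7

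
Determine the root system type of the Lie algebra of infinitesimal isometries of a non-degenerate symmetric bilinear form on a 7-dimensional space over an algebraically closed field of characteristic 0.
This is so(7) with 7 odd, which has dimension 7(7-1)/2 = 21 and rank (7-1)/2 = 3. In the classification of classical Lie algebras, the orthogonal algebra so(2n+1) in an odd number of variables has type B_n; here n = 3, so the Dynkin diagram is a chain of 3 nodes with a double edge at one end; the terminal node there is the unique short simple root (B_3). Hence the type is B_3.

type B_3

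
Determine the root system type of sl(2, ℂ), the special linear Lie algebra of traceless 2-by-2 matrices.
This is sl(2), which has dimension 2^2 - 1 = 3 and rank 2 - 1 = 1 (a Cartan subalgebra is the diagonal traceless matrices). In the classification of classical Lie algebras, the special linear algebra sl(n+1) has type A_n; here n = 1, so the Dynkin diagram is a chain of 1 nodes with single edges (A_1). Hence the type is A_1.

A1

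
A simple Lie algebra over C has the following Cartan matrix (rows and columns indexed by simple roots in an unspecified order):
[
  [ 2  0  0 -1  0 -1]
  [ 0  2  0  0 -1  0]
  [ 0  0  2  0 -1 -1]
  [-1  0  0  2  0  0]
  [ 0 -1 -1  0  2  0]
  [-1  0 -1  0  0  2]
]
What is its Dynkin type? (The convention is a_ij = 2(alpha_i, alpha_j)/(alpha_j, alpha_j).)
A_6 (sl(7))

The matrix has rank 6 with 2's on the diagonal. Reading the off-diagonal entries as Dynkin edges (a single edge where a_ij = a_ji = -1; a double or triple edge where a_ij * a_ji = 2 or 3), the diagram is a chain of 6 nodes with single edges (A_6). One simple-root ordering that puts it in standard form is (alpha_2, alpha_5, alpha_3, alpha_6, alpha_1, alpha_4). So the algebra is type A_6, i.e. sl(7).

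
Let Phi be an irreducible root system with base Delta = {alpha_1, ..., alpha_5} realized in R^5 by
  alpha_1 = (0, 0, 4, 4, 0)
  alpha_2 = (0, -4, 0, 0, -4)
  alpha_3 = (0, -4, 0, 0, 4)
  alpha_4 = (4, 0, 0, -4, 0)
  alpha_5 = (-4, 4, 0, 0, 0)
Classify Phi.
type D_5

Compute the Cartan integers a_ij = 2(alpha_i, alpha_j)/(alpha_j, alpha_j); the resulting 5x5 Cartan matrix is
[[2, 0, 0, -1, 0], [0, 2, 0, 0, -1], [0, 0, 2, 0, -1], [-1, 0, 0, 2, -1], [0, -1, -1, -1, 2]].
All simple roots have the same length, so the diagram is simply laced. The associated Dynkin diagram is a chain of 3 nodes with a fork of two nodes at one end (D_5), so the type is D_5 (the algebra so(10)).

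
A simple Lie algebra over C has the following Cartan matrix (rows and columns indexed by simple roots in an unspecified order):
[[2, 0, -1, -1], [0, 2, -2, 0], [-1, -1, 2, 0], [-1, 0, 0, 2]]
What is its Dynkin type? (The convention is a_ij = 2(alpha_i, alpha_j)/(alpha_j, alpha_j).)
C_4 (sp(8))

The matrix has rank 4 with 2's on the diagonal. Reading the off-diagonal entries as Dynkin edges (a single edge where a_ij = a_ji = -1; a double or triple edge where a_ij * a_ji = 2 or 3), the diagram is a chain of 4 nodes with a double edge at one end; the terminal node there is the unique long simple root (C_4). One simple-root ordering that puts it in standard form is (alpha_4, alpha_1, alpha_3, alpha_2). So the algebra is type C_4, i.e. sp(8).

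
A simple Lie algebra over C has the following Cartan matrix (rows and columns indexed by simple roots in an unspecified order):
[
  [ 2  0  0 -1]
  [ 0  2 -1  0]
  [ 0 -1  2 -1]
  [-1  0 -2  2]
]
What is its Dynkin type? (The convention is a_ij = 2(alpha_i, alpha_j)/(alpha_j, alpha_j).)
type F_4

The matrix has rank 4 with 2's on the diagonal. Reading the off-diagonal entries as Dynkin edges (a single edge where a_ij = a_ji = -1; a double or triple edge where a_ij * a_ji = 2 or 3), the diagram is a chain of 4 nodes with a double edge between the middle two (F_4). One simple-root ordering that puts it in standard form is (alpha_1, alpha_4, alpha_3, alpha_2). So the algebra is type F_4.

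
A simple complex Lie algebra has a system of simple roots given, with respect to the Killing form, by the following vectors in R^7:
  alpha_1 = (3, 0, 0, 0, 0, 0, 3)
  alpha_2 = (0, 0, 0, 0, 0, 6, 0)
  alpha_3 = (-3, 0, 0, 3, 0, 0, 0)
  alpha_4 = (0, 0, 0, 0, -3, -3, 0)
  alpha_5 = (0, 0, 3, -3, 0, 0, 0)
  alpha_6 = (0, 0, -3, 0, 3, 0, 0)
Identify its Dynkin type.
Compute the Cartan integers a_ij = 2(alpha_i, alpha_j)/(alpha_j, alpha_j); the resulting 6x6 Cartan matrix is
[[2, 0, -1, 0, 0, 0], [0, 2, 0, -2, 0, 0], [-1, 0, 2, 0, -1, 0], [0, -1, 0, 2, 0, -1], [0, 0, -1, 0, 2, -1], [0, 0, 0, -1, -1, 2]].
The roots have two lengths (squared-length ratio 2:1); the short ones are alpha_{1,3,4,5,6}. The associated Dynkin diagram is a chain of 6 nodes with a double edge at one end; the terminal node there is the unique long simple root (C_6), so the type is C_6 (the algebra sp(12)).

C_6 (sp(12))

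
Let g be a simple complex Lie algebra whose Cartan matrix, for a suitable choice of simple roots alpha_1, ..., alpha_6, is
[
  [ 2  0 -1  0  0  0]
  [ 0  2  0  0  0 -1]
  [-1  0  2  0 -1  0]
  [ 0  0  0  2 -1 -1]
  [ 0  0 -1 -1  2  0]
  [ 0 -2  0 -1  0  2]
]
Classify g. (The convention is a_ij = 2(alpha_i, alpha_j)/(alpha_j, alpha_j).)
The matrix has rank 6 with 2's on the diagonal. Reading the off-diagonal entries as Dynkin edges (a single edge where a_ij = a_ji = -1; a double or triple edge where a_ij * a_ji = 2 or 3), the diagram is a chain of 6 nodes with a double edge at one end; the terminal node there is the unique short simple root (B_6). One simple-root ordering that puts it in standard form is (alpha_1, alpha_3, alpha_5, alpha_4, alpha_6, alpha_2). So the algebra is type B_6, i.e. so(13).

B_6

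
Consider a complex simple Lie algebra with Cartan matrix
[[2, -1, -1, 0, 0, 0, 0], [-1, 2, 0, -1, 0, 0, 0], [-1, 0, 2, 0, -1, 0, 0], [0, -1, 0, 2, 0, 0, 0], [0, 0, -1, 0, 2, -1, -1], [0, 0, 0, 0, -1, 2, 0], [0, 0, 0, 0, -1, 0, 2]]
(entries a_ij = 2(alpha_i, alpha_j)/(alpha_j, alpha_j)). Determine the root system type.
type D_7

The matrix has rank 7 with 2's on the diagonal. Reading the off-diagonal entries as Dynkin edges (a single edge where a_ij = a_ji = -1; a double or triple edge where a_ij * a_ji = 2 or 3), the diagram is a chain of 5 nodes with a fork of two nodes at one end (D_7). One simple-root ordering that puts it in standard form is (alpha_4, alpha_2, alpha_1, alpha_3, alpha_5, alpha_6, alpha_7). So the algebra is type D_7, i.e. so(14).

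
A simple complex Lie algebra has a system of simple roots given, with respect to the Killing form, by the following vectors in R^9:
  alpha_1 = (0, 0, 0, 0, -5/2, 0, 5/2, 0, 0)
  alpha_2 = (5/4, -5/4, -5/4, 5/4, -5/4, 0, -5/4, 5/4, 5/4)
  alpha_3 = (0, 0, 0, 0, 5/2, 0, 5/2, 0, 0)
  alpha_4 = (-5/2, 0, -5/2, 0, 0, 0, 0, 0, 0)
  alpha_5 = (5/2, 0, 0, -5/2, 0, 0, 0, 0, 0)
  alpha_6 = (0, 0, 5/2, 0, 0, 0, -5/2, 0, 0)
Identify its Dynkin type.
E6

Compute the Cartan integers a_ij = 2(alpha_i, alpha_j)/(alpha_j, alpha_j); the resulting 6x6 Cartan matrix is
[[2, 0, 0, 0, 0, -1], [0, 2, -1, 0, 0, 0], [0, -1, 2, 0, 0, -1], [0, 0, 0, 2, -1, -1], [0, 0, 0, -1, 2, 0], [-1, 0, -1, -1, 0, 2]].
All simple roots have the same length, so the diagram is simply laced. The associated Dynkin diagram is a chain of 5 nodes with one extra node attached to the third node from one end (E_6), so the type is E_6.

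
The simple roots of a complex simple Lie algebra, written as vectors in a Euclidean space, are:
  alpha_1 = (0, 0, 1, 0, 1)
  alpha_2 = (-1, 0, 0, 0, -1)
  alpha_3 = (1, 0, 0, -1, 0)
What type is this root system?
Compute the Cartan integers a_ij = 2(alpha_i, alpha_j)/(alpha_j, alpha_j); the resulting 3x3 Cartan matrix is
[[2, -1, 0], [-1, 2, -1], [0, -1, 2]].
All simple roots have the same length, so the diagram is simply laced. The associated Dynkin diagram is a chain of 3 nodes with single edges (A_3), so the type is A_3 (the algebra sl(4)).

A_3 (sl(4))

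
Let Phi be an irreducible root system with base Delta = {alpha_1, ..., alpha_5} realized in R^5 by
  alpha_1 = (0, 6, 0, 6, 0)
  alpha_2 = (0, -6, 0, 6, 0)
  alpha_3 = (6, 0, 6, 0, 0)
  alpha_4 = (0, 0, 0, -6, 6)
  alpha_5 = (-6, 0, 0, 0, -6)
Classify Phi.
D5

Compute the Cartan integers a_ij = 2(alpha_i, alpha_j)/(alpha_j, alpha_j); the resulting 5x5 Cartan matrix is
[[2, 0, 0, -1, 0], [0, 2, 0, -1, 0], [0, 0, 2, 0, -1], [-1, -1, 0, 2, -1], [0, 0, -1, -1, 2]].
All simple roots have the same length, so the diagram is simply laced. The associated Dynkin diagram is a chain of 3 nodes with a fork of two nodes at one end (D_5), so the type is D_5 (the algebra so(10)).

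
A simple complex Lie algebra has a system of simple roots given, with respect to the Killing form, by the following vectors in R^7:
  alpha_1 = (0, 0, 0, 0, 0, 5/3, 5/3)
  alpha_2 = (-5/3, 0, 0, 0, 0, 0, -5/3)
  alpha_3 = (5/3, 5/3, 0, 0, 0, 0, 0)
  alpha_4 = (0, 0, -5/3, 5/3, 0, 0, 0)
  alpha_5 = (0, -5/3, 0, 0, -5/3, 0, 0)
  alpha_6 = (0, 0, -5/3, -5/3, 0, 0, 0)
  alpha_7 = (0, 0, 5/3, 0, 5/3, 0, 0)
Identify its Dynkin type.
D_7 (so(14))

Compute the Cartan integers a_ij = 2(alpha_i, alpha_j)/(alpha_j, alpha_j); the resulting 7x7 Cartan matrix is
[[2, -1, 0, 0, 0, 0, 0], [-1, 2, -1, 0, 0, 0, 0], [0, -1, 2, 0, -1, 0, 0], [0, 0, 0, 2, 0, 0, -1], [0, 0, -1, 0, 2, 0, -1], [0, 0, 0, 0, 0, 2, -1], [0, 0, 0, -1, -1, -1, 2]].
All simple roots have the same length, so the diagram is simply laced. The associated Dynkin diagram is a chain of 5 nodes with a fork of two nodes at one end (D_7), so the type is D_7 (the algebra so(14)).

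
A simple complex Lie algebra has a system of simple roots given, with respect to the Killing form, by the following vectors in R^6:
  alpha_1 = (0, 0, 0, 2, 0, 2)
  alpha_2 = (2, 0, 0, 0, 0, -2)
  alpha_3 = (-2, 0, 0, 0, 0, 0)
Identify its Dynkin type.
B_3 (so(7))

Compute the Cartan integers a_ij = 2(alpha_i, alpha_j)/(alpha_j, alpha_j); the resulting 3x3 Cartan matrix is
[[2, -1, 0], [-1, 2, -2], [0, -1, 2]].
The roots have two lengths (squared-length ratio 2:1); the short ones are alpha_{3}. The associated Dynkin diagram is a chain of 3 nodes with a double edge at one end; the terminal node there is the unique short simple root (B_3), so the type is B_3 (the algebra so(7)).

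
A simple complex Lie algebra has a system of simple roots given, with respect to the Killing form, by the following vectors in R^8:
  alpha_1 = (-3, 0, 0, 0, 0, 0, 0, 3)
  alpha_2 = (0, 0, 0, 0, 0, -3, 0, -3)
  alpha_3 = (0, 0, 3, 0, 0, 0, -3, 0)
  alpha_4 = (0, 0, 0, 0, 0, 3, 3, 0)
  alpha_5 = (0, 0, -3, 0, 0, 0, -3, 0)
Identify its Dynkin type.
D_5

Compute the Cartan integers a_ij = 2(alpha_i, alpha_j)/(alpha_j, alpha_j); the resulting 5x5 Cartan matrix is
[[2, -1, 0, 0, 0], [-1, 2, 0, -1, 0], [0, 0, 2, -1, 0], [0, -1, -1, 2, -1], [0, 0, 0, -1, 2]].
All simple roots have the same length, so the diagram is simply laced. The associated Dynkin diagram is a chain of 3 nodes with a fork of two nodes at one end (D_5), so the type is D_5 (the algebra so(10)).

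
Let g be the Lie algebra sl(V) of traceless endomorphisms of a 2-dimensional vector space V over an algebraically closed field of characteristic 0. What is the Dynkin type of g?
A1

This is sl(2), which has dimension 2^2 - 1 = 3 and rank 2 - 1 = 1 (a Cartan subalgebra is the diagonal traceless matrices). In the classification of classical Lie algebras, the special linear algebra sl(n+1) has type A_n; here n = 1, so the Dynkin diagram is a chain of 1 nodes with single edges (A_1). Hence the type is A_1.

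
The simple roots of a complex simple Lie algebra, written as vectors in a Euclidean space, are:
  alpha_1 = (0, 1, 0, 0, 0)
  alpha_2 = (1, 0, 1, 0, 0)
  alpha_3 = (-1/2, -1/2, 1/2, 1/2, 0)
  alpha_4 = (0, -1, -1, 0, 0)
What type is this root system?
Compute the Cartan integers a_ij = 2(alpha_i, alpha_j)/(alpha_j, alpha_j); the resulting 4x4 Cartan matrix is
[[2, 0, -1, -1], [0, 2, 0, -1], [-1, 0, 2, 0], [-2, -1, 0, 2]].
The roots have two lengths (squared-length ratio 2:1); the short ones are alpha_{1,3}. The associated Dynkin diagram is a chain of 4 nodes with a double edge between the middle two (F_4), so the type is F_4.

F_4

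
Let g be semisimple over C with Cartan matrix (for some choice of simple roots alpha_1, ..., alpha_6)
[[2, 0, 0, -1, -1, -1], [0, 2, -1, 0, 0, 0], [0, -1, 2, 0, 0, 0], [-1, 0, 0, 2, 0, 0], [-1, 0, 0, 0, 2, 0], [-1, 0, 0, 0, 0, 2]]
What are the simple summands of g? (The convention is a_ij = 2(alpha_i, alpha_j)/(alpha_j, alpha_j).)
type A_2 ⊕ type D_4

The diagram associated to this matrix has two connected components: the simple roots {alpha_2, alpha_3} form a chain of 2 nodes with single edges (A_2), and {alpha_1, alpha_4, alpha_5, alpha_6} form a chain of 2 nodes with a fork of two nodes at one end (D_4). A semisimple Lie algebra decomposes uniquely as the direct sum of simple ideals, one per connected component of its Dynkin diagram, so g ≅ A_2 ⊕ D_4 (dimension 8 + 28 = 36).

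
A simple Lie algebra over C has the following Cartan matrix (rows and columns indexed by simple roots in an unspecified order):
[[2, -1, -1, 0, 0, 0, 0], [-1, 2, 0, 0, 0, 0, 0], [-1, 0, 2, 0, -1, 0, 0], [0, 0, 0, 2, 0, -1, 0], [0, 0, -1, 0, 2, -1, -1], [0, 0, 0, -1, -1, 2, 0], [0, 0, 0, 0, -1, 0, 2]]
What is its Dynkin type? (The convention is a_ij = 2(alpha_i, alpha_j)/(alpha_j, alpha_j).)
The matrix has rank 7 with 2's on the diagonal. Reading the off-diagonal entries as Dynkin edges (a single edge where a_ij = a_ji = -1; a double or triple edge where a_ij * a_ji = 2 or 3), the diagram is a chain of 6 nodes with one extra node attached to the third node from one end (E_7). One simple-root ordering that puts it in standard form is (alpha_4, alpha_7, alpha_6, alpha_5, alpha_3, alpha_1, alpha_2). So the algebra is type E_7.

E_7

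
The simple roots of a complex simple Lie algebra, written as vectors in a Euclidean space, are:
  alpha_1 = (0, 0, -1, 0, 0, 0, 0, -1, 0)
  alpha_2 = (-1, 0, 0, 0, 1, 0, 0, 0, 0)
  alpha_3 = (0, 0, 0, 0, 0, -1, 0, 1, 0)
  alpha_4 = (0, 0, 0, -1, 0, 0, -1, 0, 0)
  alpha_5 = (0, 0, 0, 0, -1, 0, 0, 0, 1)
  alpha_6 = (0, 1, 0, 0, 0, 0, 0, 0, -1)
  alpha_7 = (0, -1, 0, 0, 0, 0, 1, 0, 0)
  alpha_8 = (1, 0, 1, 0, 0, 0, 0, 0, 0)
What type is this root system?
Compute the Cartan integers a_ij = 2(alpha_i, alpha_j)/(alpha_j, alpha_j); the resulting 8x8 Cartan matrix is
[[2, 0, -1, 0, 0, 0, 0, -1], [0, 2, 0, 0, -1, 0, 0, -1], [-1, 0, 2, 0, 0, 0, 0, 0], [0, 0, 0, 2, 0, 0, -1, 0], [0, -1, 0, 0, 2, -1, 0, 0], [0, 0, 0, 0, -1, 2, -1, 0], [0, 0, 0, -1, 0, -1, 2, 0], [-1, -1, 0, 0, 0, 0, 0, 2]].
All simple roots have the same length, so the diagram is simply laced. The associated Dynkin diagram is a chain of 8 nodes with single edges (A_8), so the type is A_8 (the algebra sl(9)).

A_8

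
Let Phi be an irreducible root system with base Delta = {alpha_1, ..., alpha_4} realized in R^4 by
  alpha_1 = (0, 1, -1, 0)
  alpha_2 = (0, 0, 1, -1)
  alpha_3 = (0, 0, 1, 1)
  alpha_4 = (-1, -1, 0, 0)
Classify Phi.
D_4

Compute the Cartan integers a_ij = 2(alpha_i, alpha_j)/(alpha_j, alpha_j); the resulting 4x4 Cartan matrix is
[[2, -1, -1, -1], [-1, 2, 0, 0], [-1, 0, 2, 0], [-1, 0, 0, 2]].
All simple roots have the same length, so the diagram is simply laced. The associated Dynkin diagram is a chain of 2 nodes with a fork of two nodes at one end (D_4), so the type is D_4 (the algebra so(8)).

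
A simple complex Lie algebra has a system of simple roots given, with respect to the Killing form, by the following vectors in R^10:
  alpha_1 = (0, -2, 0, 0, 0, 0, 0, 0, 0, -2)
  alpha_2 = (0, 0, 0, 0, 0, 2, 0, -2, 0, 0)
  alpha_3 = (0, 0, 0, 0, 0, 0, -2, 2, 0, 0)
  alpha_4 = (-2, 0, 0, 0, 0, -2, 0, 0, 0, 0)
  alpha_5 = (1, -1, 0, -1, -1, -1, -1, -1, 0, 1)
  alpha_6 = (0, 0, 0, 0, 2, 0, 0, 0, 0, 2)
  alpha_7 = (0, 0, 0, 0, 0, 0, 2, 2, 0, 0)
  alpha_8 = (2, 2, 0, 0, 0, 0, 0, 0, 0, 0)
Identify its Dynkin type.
Compute the Cartan integers a_ij = 2(alpha_i, alpha_j)/(alpha_j, alpha_j); the resulting 8x8 Cartan matrix is
[[2, 0, 0, 0, 0, -1, 0, -1], [0, 2, -1, -1, 0, 0, -1, 0], [0, -1, 2, 0, 0, 0, 0, 0], [0, -1, 0, 2, 0, 0, 0, -1], [0, 0, 0, 0, 2, 0, -1, 0], [-1, 0, 0, 0, 0, 2, 0, 0], [0, -1, 0, 0, -1, 0, 2, 0], [-1, 0, 0, -1, 0, 0, 0, 2]].
All simple roots have the same length, so the diagram is simply laced. The associated Dynkin diagram is a chain of 7 nodes with one extra node attached to the third node from one end (E_8), so the type is E_8.

E_8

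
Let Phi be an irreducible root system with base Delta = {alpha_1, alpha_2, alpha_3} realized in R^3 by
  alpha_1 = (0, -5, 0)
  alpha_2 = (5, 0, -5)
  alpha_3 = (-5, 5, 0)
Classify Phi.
Compute the Cartan integers a_ij = 2(alpha_i, alpha_j)/(alpha_j, alpha_j); the resulting 3x3 Cartan matrix is
[[2, 0, -1], [0, 2, -1], [-2, -1, 2]].
The roots have two lengths (squared-length ratio 2:1); the short ones are alpha_{1}. The associated Dynkin diagram is a chain of 3 nodes with a double edge at one end; the terminal node there is the unique short simple root (B_3), so the type is B_3 (the algebra so(7)).

B_3 (so(7))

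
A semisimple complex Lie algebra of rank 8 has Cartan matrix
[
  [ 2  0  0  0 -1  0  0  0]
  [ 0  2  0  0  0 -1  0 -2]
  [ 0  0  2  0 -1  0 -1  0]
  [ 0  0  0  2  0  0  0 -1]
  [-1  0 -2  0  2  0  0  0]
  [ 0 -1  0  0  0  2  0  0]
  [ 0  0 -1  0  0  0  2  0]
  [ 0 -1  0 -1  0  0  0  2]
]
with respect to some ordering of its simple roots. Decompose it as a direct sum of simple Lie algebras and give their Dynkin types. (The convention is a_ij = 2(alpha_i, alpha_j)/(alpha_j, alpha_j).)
F_4 + F_4

The diagram associated to this matrix has two connected components: the simple roots {alpha_2, alpha_4, alpha_6, alpha_8} form a chain of 4 nodes with a double edge between the middle two (F_4), and {alpha_1, alpha_3, alpha_5, alpha_7} form a chain of 4 nodes with a double edge between the middle two (F_4). A semisimple Lie algebra decomposes uniquely as the direct sum of simple ideals, one per connected component of its Dynkin diagram, so g ≅ F_4 ⊕ F_4 (dimension 52 + 52 = 104).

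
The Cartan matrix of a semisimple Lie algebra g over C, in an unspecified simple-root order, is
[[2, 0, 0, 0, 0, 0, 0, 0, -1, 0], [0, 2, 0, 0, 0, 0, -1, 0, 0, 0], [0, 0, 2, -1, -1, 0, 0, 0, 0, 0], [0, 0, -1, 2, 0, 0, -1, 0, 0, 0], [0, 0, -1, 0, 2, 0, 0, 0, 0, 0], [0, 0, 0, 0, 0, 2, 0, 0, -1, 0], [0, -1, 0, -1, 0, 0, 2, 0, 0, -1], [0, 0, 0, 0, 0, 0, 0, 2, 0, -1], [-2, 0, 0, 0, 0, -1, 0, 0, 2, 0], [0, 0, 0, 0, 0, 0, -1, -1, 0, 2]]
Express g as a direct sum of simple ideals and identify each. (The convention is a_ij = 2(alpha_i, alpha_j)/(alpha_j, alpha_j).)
The diagram associated to this matrix has two connected components: the simple roots {alpha_1, alpha_6, alpha_9} form a chain of 3 nodes with a double edge at one end; the terminal node there is the unique short simple root (B_3), and {alpha_2, alpha_3, alpha_4, alpha_5, alpha_7, alpha_8, alpha_10} form a chain of 6 nodes with one extra node attached to the third node from one end (E_7). A semisimple Lie algebra decomposes uniquely as the direct sum of simple ideals, one per connected component of its Dynkin diagram, so g ≅ B_3 ⊕ E_7 (dimension 21 + 133 = 154).

B3 + E7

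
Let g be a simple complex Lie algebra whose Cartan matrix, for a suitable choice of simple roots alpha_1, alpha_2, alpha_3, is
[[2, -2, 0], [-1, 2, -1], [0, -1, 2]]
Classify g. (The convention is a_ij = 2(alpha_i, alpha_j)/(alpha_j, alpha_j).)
C_3 (sp(6))

The matrix has rank 3 with 2's on the diagonal. Reading the off-diagonal entries as Dynkin edges (a single edge where a_ij = a_ji = -1; a double or triple edge where a_ij * a_ji = 2 or 3), the diagram is a chain of 3 nodes with a double edge at one end; the terminal node there is the unique long simple root (C_3). One simple-root ordering that puts it in standard form is (alpha_3, alpha_2, alpha_1). So the algebra is type C_3, i.e. sp(6).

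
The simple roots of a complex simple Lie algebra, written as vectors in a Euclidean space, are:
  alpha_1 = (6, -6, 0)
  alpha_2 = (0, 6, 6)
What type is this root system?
Compute the Cartan integers a_ij = 2(alpha_i, alpha_j)/(alpha_j, alpha_j); the resulting 2x2 Cartan matrix is
[[2, -1], [-1, 2]].
All simple roots have the same length, so the diagram is simply laced. The associated Dynkin diagram is a chain of 2 nodes with single edges (A_2), so the type is A_2 (the algebra sl(3)).

A2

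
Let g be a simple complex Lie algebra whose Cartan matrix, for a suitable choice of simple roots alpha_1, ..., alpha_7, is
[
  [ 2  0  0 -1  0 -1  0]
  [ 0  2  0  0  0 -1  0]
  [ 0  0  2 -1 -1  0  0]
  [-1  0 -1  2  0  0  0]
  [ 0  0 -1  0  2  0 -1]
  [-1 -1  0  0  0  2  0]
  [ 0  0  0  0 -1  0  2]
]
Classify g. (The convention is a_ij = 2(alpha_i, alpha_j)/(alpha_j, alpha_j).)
The matrix has rank 7 with 2's on the diagonal. Reading the off-diagonal entries as Dynkin edges (a single edge where a_ij = a_ji = -1; a double or triple edge where a_ij * a_ji = 2 or 3), the diagram is a chain of 7 nodes with single edges (A_7). One simple-root ordering that puts it in standard form is (alpha_7, alpha_5, alpha_3, alpha_4, alpha_1, alpha_6, alpha_2). So the algebra is type A_7, i.e. sl(8).

A_7 (sl(8))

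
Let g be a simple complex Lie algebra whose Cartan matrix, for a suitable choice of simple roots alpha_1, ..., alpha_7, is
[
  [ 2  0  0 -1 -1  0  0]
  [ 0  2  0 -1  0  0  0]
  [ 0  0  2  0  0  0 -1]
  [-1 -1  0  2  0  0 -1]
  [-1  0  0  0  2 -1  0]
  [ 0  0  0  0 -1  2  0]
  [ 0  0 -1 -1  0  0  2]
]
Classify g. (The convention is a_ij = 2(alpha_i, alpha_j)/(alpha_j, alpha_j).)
The matrix has rank 7 with 2's on the diagonal. Reading the off-diagonal entries as Dynkin edges (a single edge where a_ij = a_ji = -1; a double or triple edge where a_ij * a_ji = 2 or 3), the diagram is a chain of 6 nodes with one extra node attached to the third node from one end (E_7). One simple-root ordering that puts it in standard form is (alpha_3, alpha_2, alpha_7, alpha_4, alpha_1, alpha_5, alpha_6). So the algebra is type E_7.

E_7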